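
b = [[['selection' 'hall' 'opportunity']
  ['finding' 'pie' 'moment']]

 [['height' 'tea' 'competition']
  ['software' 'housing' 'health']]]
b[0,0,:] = ['selection', 'hall', 'opportunity']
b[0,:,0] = ['selection', 'finding']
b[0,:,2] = ['opportunity', 'moment']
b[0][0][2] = 'opportunity'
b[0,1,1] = 'pie'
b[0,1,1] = 'pie'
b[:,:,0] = [['selection', 'finding'], ['height', 'software']]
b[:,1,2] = ['moment', 'health']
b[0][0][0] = 'selection'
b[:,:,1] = [['hall', 'pie'], ['tea', 'housing']]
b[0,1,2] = 'moment'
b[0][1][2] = 'moment'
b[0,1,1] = 'pie'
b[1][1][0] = 'software'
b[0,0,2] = 'opportunity'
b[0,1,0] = 'finding'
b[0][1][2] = 'moment'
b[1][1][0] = 'software'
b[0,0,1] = 'hall'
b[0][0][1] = 'hall'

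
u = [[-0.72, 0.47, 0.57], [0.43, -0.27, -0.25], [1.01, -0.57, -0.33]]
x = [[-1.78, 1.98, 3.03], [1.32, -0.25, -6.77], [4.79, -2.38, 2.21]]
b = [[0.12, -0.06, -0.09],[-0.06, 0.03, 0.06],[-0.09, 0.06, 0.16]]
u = b @ x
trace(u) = -1.32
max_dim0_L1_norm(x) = 12.01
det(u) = 0.00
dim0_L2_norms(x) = [5.28, 3.11, 7.74]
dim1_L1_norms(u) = [1.76, 0.95, 1.91]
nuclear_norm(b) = 0.31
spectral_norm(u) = 1.67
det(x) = -46.21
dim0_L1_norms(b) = [0.27, 0.15, 0.31]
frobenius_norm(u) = 1.68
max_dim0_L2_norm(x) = 7.74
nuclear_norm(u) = 1.92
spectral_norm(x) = 7.79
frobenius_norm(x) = 9.87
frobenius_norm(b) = 0.27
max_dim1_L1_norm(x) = 9.38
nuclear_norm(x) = 14.76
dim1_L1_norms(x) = [6.79, 8.34, 9.38]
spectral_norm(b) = 0.26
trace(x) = 0.18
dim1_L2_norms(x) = [4.03, 6.9, 5.79]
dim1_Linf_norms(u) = [0.72, 0.43, 1.01]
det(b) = -0.00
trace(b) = 0.31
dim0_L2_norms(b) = [0.16, 0.09, 0.19]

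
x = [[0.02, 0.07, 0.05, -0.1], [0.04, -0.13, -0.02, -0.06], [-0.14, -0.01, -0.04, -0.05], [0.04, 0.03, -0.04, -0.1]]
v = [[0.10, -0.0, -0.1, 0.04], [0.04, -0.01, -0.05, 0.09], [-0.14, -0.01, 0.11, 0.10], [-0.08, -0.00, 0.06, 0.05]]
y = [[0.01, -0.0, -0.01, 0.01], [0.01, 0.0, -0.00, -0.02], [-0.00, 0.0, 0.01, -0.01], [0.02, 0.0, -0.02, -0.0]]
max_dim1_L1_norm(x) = 0.25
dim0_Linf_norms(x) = [0.14, 0.13, 0.05, 0.1]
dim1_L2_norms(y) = [0.02, 0.02, 0.01, 0.03]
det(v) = -0.00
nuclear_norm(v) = 0.41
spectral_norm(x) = 0.16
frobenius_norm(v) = 0.30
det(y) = 0.00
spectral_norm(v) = 0.26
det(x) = 0.00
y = x @ v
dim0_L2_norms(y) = [0.02, 0.0, 0.02, 0.02]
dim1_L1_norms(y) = [0.03, 0.03, 0.02, 0.04]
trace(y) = 0.02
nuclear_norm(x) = 0.53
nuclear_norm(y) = 0.06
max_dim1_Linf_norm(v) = 0.14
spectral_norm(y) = 0.03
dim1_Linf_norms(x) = [0.1, 0.13, 0.14, 0.1]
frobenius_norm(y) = 0.04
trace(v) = 0.25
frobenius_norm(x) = 0.28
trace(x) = -0.25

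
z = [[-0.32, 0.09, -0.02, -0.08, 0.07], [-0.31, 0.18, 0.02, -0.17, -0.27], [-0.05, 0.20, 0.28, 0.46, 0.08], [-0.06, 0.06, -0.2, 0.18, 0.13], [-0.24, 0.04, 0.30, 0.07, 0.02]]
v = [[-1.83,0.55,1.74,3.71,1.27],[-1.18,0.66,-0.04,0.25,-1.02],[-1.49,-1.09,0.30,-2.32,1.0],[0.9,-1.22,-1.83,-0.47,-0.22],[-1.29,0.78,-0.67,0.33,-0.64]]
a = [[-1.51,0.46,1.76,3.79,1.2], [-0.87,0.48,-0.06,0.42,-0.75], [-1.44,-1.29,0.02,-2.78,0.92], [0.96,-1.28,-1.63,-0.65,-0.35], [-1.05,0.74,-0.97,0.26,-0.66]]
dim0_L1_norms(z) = [0.98, 0.57, 0.82, 0.96, 0.57]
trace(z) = 0.34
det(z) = 0.00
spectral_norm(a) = 5.37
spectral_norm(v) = 5.18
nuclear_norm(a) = 12.33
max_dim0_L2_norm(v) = 4.42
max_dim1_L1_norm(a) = 8.72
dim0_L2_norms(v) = [3.07, 2.01, 2.63, 4.42, 2.03]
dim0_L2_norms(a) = [2.67, 2.07, 2.59, 4.77, 1.85]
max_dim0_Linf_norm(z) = 0.46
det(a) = 21.55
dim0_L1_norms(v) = [6.69, 4.3, 4.58, 7.08, 4.15]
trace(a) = -2.32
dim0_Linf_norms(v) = [1.83, 1.22, 1.83, 3.71, 1.27]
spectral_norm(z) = 0.65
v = a + z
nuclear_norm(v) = 12.53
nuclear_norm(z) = 1.86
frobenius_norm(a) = 6.66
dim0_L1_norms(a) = [5.83, 4.25, 4.44, 7.9, 3.88]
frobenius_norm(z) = 0.97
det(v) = 23.85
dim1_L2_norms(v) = [4.7, 1.71, 3.14, 2.43, 1.8]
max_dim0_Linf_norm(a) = 3.79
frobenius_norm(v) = 6.64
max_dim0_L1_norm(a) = 7.9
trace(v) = -1.98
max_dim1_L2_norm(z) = 0.58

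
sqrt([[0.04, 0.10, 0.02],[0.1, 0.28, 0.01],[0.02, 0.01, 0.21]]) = [[0.11, 0.16, 0.03], [0.16, 0.5, 0.0], [0.03, 0.0, 0.46]]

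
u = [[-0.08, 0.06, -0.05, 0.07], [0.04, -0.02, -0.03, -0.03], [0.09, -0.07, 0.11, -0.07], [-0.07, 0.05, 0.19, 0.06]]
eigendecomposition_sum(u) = [[(-0.05-0.01j), 0.04+0.00j, -0.04-0.06j, (0.04+0.01j)], [(0.03+0.03j), -0.02-0.02j, -0.01+0.05j, -0.02-0.02j], [0.04-0.02j, -0.03+0.02j, 0.05+0.03j, -0.03+0.01j], [-0.06-0.12j, (0.06+0.09j), (0.06-0.16j), 0.04+0.09j]] + [[-0.05+0.01j,(0.04-0j),-0.04+0.06j,0.04-0.01j], [0.03-0.03j,-0.02+0.02j,(-0.01-0.05j),-0.02+0.02j], [0.04+0.02j,(-0.03-0.02j),0.05-0.03j,(-0.03-0.01j)], [-0.06+0.12j,(0.06-0.09j),(0.06+0.16j),(0.04-0.09j)]] + [[(0.02-0j),-0.04+0.00j,(0.03-0j),-0.02+0.00j], [-0.01+0.00j,(0.02-0j),(-0.02+0j),(0.01-0j)], [-0j,(-0+0j),0.00-0.00j,(-0+0j)], [(0.05-0j),(-0.08+0j),0.07-0.00j,(-0.03+0j)]] + [[0j, (0.02+0j), (-0+0j), (0.01-0j)], [0.00+0.00j, 0.00+0.00j, (-0+0j), -0j], [0j, 0j, -0.00+0.00j, -0j], [0.00+0.00j, (0.02+0j), -0.00+0.00j, 0.01-0.00j]]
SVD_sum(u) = [[0.00, -0.0, -0.03, -0.0],  [0.0, -0.0, -0.04, -0.00],  [-0.01, 0.0, 0.09, 0.01],  [-0.02, 0.01, 0.2, 0.02]] + [[-0.08, 0.06, -0.02, 0.07], [0.03, -0.02, 0.01, -0.03], [0.10, -0.07, 0.02, -0.08], [-0.05, 0.04, -0.01, 0.04]] + [[-0.0,-0.0,-0.00,0.00],[0.00,0.01,0.0,-0.0],[-0.00,-0.0,-0.0,0.0],[0.0,0.0,0.0,-0.0]] + [[0.0, -0.0, -0.00, 0.0],[0.00, -0.00, -0.0, 0.0],[0.0, -0.0, -0.0, 0.00],[-0.0, 0.0, 0.00, -0.0]]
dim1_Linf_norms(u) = [0.08, 0.04, 0.11, 0.19]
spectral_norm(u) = 0.23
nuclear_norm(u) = 0.46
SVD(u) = [[0.14,0.59,-0.07,-0.79], [0.16,-0.23,0.93,-0.22], [-0.40,-0.68,-0.23,-0.57], [-0.89,0.36,0.26,0.09]] @ diag([0.22743603663082662, 0.21562357973207014, 0.007519403803874483, 0.004772805424818404]) @ [[0.09, -0.05, -0.99, -0.09], [-0.66, 0.49, -0.14, 0.55], [0.51, 0.85, 0.02, -0.14], [-0.54, 0.19, 0.01, -0.82]]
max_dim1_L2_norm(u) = 0.22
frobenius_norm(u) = 0.31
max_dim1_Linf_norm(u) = 0.19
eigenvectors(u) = [[0.19-0.29j,0.19+0.29j,(0.44+0j),(0.64+0j)], [(-0.25+0.07j),(-0.25-0.07j),-0.24+0.00j,(0.09+0j)], [(-0.04+0.3j),-0.04-0.30j,(0.04+0j),(0.01+0j)], [(0.85+0j),(0.85-0j),0.86+0.00j,(0.76+0j)]]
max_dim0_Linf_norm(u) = 0.19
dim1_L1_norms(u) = [0.26, 0.12, 0.34, 0.37]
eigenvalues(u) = [(0.02+0.1j), (0.02-0.1j), (0.02+0j), (0.01+0j)]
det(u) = 0.00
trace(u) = 0.07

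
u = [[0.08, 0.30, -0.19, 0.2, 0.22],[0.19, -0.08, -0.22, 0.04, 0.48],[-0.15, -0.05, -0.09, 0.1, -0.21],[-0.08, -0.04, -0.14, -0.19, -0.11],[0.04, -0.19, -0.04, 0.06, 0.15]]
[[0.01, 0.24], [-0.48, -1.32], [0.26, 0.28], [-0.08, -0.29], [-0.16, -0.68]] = u @ [[2.17, -1.88], [0.05, 2.42], [-0.42, 1.81], [1.03, 0.99], [-2.13, -0.86]]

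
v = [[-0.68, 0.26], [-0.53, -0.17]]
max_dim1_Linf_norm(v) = 0.68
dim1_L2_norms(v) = [0.73, 0.56]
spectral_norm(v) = 0.87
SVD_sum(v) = [[-0.7, 0.09], [-0.5, 0.07]] + [[0.02,0.17], [-0.03,-0.24]]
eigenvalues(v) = [(-0.42+0.27j), (-0.42-0.27j)]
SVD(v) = [[-0.82, -0.58], [-0.58, 0.82]] @ diag([0.8687462381402165, 0.29168471629007625]) @ [[0.99, -0.13], [-0.13, -0.99]]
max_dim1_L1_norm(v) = 0.94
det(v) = 0.25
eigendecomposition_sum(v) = [[-0.34-0.07j,0.13+0.20j], [-0.26-0.42j,-0.09+0.34j]] + [[-0.34+0.07j, 0.13-0.20j], [(-0.26+0.42j), -0.09-0.34j]]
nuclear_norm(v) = 1.16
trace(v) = -0.85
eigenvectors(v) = [[-0.39+0.42j, (-0.39-0.42j)], [-0.82+0.00j, (-0.82-0j)]]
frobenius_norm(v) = 0.92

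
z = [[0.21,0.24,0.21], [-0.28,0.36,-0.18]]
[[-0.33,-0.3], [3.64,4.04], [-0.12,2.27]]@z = [[0.01, -0.19, -0.02], [-0.37, 2.33, 0.04], [-0.66, 0.79, -0.43]]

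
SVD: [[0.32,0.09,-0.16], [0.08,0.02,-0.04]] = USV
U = [[-0.97, -0.24], [-0.24, 0.97]]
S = [0.38, 0.0]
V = [[-0.87, -0.24, 0.43], [0.22, -0.97, -0.11]]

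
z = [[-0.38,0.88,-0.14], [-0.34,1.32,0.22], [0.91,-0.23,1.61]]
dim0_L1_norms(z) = [1.63, 2.43, 1.97]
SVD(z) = [[-0.37, -0.41, 0.83], [-0.34, -0.77, -0.53], [0.86, -0.48, 0.15]] @ diag([1.9771560076823218, 1.5520114668973077, 0.003811548894106603]) @ [[0.53, -0.50, 0.69], [-0.01, -0.82, -0.58], [-0.85, -0.29, 0.44]]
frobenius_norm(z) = 2.51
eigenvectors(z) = [[0.85, -0.53, 0.14],[0.29, -0.71, 0.46],[-0.44, 0.46, 0.88]]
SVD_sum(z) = [[-0.39,0.36,-0.51], [-0.36,0.34,-0.47], [0.90,-0.84,1.18]] + [[0.01, 0.52, 0.36], [0.02, 0.98, 0.69], [0.01, 0.61, 0.43]] + [[-0.00, -0.0, 0.00], [0.00, 0.0, -0.0], [-0.0, -0.00, 0.00]]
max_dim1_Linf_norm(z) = 1.61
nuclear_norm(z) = 3.53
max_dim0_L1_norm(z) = 2.43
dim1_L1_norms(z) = [1.4, 1.88, 2.75]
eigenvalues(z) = [-0.01, 0.92, 1.63]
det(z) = -0.01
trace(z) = 2.55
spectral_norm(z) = 1.98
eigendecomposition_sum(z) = [[-0.01, 0.01, -0.00], [-0.00, 0.00, -0.00], [0.01, -0.00, 0.0]] + [[-0.45,0.8,-0.35],[-0.6,1.07,-0.47],[0.39,-0.7,0.30]] + [[0.08,0.08,0.21], [0.27,0.25,0.69], [0.51,0.47,1.31]]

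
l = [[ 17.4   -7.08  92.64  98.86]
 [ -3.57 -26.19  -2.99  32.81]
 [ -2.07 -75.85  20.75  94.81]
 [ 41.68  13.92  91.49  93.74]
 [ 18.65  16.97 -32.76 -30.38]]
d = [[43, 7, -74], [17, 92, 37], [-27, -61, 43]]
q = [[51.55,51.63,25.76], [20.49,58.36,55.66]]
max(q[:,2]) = 55.66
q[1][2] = 55.66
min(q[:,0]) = 20.49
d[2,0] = -27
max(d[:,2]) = 43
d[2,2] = 43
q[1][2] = 55.66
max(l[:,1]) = 16.97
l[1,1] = -26.19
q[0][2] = 25.76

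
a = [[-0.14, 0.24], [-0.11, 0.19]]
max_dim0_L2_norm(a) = 0.31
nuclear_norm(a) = 0.35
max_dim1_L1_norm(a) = 0.38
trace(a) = 0.05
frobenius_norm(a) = 0.35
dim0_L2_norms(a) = [0.18, 0.31]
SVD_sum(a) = [[-0.14, 0.24], [-0.11, 0.19]] + [[-0.00, -0.0],[0.00, 0.00]]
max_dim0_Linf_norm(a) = 0.24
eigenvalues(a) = [-0.0, 0.05]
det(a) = -0.00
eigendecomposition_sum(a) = [[-0.01, 0.02], [-0.01, 0.01]] + [[-0.13, 0.22], [-0.1, 0.18]]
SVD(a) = [[-0.78, -0.62], [-0.62, 0.78]] @ diag([0.35411817380631894, 0.0005647832130451021]) @ [[0.50,-0.86],[0.86,0.5]]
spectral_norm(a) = 0.35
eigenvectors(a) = [[-0.87,  -0.78], [-0.49,  -0.63]]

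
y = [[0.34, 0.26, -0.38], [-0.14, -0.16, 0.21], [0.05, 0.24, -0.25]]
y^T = [[0.34,  -0.14,  0.05], [0.26,  -0.16,  0.24], [-0.38,  0.21,  -0.25]]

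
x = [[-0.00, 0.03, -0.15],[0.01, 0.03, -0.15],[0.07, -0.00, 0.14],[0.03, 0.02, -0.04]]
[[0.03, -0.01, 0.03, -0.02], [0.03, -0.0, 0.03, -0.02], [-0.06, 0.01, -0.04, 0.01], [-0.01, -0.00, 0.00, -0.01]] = x@[[-0.49, 0.16, -0.15, 0.07], [-0.01, -0.31, -0.06, -0.37], [-0.21, -0.02, -0.20, 0.04]]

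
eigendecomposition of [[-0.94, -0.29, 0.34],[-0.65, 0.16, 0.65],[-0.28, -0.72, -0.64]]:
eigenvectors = [[0.40-0.40j, (0.4+0.4j), 0.42+0.00j], [(-0.08-0.34j), -0.08+0.34j, (-0.69+0j)], [0.75+0.00j, 0.75-0.00j, 0.59+0.00j]]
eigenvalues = [(-0.71+0.47j), (-0.71-0.47j), (0.01+0j)]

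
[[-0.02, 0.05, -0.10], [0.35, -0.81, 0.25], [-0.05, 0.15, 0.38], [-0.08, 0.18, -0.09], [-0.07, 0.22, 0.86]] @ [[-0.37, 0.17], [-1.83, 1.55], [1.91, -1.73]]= [[-0.28, 0.25], [1.83, -1.63], [0.47, -0.43], [-0.47, 0.42], [1.27, -1.16]]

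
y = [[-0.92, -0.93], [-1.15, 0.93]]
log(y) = [[(0.33+2.62j), -0.00+1.05j], [-0.00+1.30j, 0.33+0.52j]]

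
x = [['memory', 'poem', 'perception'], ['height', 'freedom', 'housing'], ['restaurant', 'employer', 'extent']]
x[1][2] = 'housing'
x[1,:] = ['height', 'freedom', 'housing']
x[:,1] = ['poem', 'freedom', 'employer']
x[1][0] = 'height'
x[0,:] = ['memory', 'poem', 'perception']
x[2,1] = 'employer'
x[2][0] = 'restaurant'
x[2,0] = 'restaurant'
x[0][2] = 'perception'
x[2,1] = 'employer'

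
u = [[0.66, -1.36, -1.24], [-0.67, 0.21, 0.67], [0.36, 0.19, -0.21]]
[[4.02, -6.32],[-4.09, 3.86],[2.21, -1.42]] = u@[[3.82, -1.91], [1.38, 0.30], [-2.72, 3.75]]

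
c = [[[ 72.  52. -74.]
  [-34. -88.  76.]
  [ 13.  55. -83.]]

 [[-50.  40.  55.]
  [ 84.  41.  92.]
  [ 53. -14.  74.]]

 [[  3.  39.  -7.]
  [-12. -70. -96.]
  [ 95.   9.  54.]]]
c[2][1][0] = -12.0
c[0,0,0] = 72.0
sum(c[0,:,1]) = 19.0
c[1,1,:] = [84.0, 41.0, 92.0]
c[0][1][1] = -88.0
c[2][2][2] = 54.0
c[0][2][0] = 13.0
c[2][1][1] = -70.0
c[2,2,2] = 54.0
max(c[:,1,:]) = 92.0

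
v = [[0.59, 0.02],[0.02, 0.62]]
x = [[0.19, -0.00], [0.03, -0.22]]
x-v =[[-0.40, -0.02], [0.01, -0.84]]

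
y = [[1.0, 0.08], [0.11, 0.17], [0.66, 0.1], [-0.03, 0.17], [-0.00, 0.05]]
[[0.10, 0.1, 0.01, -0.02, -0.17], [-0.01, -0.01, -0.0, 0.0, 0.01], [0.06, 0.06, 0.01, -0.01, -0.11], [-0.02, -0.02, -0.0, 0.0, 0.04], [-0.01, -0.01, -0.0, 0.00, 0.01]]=y@[[0.11,0.11,0.01,-0.02,-0.19], [-0.11,-0.12,-0.01,0.02,0.2]]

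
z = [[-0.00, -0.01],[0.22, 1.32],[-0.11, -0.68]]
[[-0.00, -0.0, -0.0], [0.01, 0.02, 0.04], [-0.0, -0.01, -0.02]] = z@ [[-0.03, 0.02, 0.04], [0.01, 0.01, 0.02]]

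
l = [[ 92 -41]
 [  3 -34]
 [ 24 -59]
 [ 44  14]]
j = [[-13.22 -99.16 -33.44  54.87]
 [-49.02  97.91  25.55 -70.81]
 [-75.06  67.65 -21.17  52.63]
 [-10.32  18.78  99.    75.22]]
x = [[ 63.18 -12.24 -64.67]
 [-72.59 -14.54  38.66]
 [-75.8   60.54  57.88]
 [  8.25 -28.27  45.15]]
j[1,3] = -70.81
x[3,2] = 45.15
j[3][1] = 18.78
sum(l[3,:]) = 58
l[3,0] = 44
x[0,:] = [63.18, -12.24, -64.67]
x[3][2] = 45.15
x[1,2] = 38.66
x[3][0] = 8.25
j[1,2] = 25.55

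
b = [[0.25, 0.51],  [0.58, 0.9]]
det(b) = -0.071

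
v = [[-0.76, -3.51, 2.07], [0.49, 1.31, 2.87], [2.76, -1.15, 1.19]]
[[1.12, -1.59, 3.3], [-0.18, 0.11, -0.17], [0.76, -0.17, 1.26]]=v@ [[0.12, 0.14, 0.01], [-0.31, 0.34, -0.77], [0.06, -0.14, 0.29]]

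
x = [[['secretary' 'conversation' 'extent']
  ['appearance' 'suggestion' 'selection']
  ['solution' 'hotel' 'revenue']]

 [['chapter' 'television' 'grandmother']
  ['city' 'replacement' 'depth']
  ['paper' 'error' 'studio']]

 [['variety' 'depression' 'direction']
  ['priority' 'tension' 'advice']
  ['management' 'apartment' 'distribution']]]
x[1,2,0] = 'paper'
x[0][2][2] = 'revenue'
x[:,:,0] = [['secretary', 'appearance', 'solution'], ['chapter', 'city', 'paper'], ['variety', 'priority', 'management']]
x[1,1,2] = 'depth'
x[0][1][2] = 'selection'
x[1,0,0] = 'chapter'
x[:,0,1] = ['conversation', 'television', 'depression']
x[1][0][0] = 'chapter'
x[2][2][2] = 'distribution'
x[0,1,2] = 'selection'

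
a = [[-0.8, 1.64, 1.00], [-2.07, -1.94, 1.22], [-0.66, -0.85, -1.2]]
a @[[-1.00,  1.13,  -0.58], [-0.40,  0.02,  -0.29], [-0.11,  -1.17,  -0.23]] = [[0.03, -2.04, -0.24], [2.71, -3.81, 1.48], [1.13, 0.64, 0.91]]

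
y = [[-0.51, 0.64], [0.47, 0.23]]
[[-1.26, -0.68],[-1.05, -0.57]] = y @ [[-0.91, -0.49], [-2.69, -1.46]]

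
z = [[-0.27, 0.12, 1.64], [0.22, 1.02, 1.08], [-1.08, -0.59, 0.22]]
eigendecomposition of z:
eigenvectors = [[(0.66+0j), 0.66-0.00j, -0.39+0.00j], [0.24-0.37j, (0.24+0.37j), 0.88+0.00j], [(0.17+0.59j), (0.17-0.59j), (-0.27+0j)]]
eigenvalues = [(0.19+1.42j), (0.19-1.42j), (0.59+0j)]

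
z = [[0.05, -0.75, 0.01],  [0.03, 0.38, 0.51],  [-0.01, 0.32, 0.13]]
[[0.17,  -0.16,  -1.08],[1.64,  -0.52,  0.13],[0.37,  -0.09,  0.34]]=z@[[0.59, 0.09, 2.96], [-0.15, 0.2, 1.62], [3.29, -1.17, -1.12]]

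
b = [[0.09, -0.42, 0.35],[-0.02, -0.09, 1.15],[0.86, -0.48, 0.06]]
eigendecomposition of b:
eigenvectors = [[(-0.62+0j), 0.12+0.36j, (0.12-0.36j)], [(-0.73+0j), 0.75+0.00j, (0.75-0j)], [0.29+0.00j, 0.27+0.47j, 0.27-0.47j]]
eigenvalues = [(-0.57+0j), (0.31+0.7j), (0.31-0.7j)]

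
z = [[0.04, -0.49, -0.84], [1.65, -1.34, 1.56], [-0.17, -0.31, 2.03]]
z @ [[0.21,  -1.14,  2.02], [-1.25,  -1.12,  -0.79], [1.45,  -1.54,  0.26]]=[[-0.6, 1.80, 0.25],[4.28, -2.78, 4.8],[3.3, -2.59, 0.43]]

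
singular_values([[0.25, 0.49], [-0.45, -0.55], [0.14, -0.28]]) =[0.91, 0.29]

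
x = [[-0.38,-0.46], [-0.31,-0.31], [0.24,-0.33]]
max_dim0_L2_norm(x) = 0.65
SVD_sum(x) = [[-0.35, -0.48], [-0.26, -0.35], [-0.07, -0.1]] + [[-0.03, 0.02], [-0.05, 0.04], [0.31, -0.23]]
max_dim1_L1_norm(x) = 0.84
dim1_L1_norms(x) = [0.84, 0.62, 0.57]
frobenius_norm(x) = 0.85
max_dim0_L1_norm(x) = 1.1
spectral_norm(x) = 0.75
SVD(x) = [[-0.8, 0.08], [-0.58, 0.17], [-0.16, -0.98]] @ diag([0.7469923579536537, 0.3958565613436771]) @ [[0.59, 0.80],[-0.80, 0.59]]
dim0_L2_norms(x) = [0.55, 0.65]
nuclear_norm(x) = 1.14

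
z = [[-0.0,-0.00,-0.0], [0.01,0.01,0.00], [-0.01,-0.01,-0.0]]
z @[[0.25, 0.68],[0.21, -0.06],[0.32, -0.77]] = [[0.0, 0.00], [0.00, 0.01], [-0.00, -0.01]]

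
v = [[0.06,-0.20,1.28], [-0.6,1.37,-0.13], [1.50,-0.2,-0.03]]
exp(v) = [[2.41,-0.81,1.85],[-1.86,4.23,-1.1],[2.26,-0.83,2.19]]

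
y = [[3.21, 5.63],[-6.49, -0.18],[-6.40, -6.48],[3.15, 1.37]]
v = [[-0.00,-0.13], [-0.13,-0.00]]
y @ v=[[-0.73, -0.42], [0.02, 0.84], [0.84, 0.83], [-0.18, -0.41]]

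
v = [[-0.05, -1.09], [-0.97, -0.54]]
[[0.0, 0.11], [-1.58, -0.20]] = v @ [[1.67, 0.27],[-0.08, -0.11]]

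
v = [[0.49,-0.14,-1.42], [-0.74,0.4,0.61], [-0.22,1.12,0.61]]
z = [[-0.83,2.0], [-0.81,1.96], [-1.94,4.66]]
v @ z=[[2.46, -5.91], [-0.89, 2.15], [-1.91, 4.6]]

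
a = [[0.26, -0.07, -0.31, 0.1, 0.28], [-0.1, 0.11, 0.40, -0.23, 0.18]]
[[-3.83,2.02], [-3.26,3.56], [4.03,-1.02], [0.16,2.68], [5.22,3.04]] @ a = [[-1.20, 0.49, 2.00, -0.85, -0.71], [-1.20, 0.62, 2.43, -1.14, -0.27], [1.15, -0.39, -1.66, 0.64, 0.94], [-0.23, 0.28, 1.02, -0.60, 0.53], [1.05, -0.03, -0.40, -0.18, 2.01]]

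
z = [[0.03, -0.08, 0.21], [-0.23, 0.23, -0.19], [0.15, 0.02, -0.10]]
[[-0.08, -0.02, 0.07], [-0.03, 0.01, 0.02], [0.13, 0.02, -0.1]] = z @ [[0.59, 0.09, -0.44], [0.09, 0.06, -0.07], [-0.44, -0.07, 0.36]]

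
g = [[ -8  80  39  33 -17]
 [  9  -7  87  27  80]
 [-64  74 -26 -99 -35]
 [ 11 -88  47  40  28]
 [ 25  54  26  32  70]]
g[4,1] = 54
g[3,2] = 47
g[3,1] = -88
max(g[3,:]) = 47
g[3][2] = 47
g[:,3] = [33, 27, -99, 40, 32]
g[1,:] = [9, -7, 87, 27, 80]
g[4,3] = 32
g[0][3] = 33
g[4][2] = 26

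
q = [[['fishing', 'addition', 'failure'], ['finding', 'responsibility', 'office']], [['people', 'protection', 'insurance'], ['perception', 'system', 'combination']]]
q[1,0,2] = 'insurance'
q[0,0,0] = 'fishing'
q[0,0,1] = 'addition'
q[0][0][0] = 'fishing'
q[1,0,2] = 'insurance'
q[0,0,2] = 'failure'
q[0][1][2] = 'office'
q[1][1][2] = 'combination'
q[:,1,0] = ['finding', 'perception']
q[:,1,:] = [['finding', 'responsibility', 'office'], ['perception', 'system', 'combination']]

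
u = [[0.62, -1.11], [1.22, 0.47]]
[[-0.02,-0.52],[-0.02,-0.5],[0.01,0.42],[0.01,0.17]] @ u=[[-0.65, -0.22], [-0.62, -0.21], [0.52, 0.19], [0.21, 0.07]]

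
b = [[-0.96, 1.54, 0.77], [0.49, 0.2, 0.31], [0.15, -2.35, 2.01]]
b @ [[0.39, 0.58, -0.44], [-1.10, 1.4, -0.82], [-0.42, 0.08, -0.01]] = [[-2.39, 1.66, -0.85], [-0.16, 0.59, -0.38], [1.80, -3.04, 1.84]]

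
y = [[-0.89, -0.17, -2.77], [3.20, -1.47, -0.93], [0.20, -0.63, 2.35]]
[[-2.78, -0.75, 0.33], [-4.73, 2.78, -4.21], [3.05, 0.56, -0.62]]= y @ [[-1.12,  0.7,  -0.82], [-0.09,  -0.41,  1.03], [1.37,  0.07,  0.08]]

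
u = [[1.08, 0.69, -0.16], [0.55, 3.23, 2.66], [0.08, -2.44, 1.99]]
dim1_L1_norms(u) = [1.93, 6.44, 4.51]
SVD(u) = [[-0.16, -0.13, -0.98], [-0.94, 0.32, 0.11], [0.30, 0.94, -0.18]] @ diag([4.36215832888502, 3.0543334551984556, 1.020696751339253]) @ [[-0.15, -0.89, -0.43], [0.03, -0.44, 0.90], [-0.99, 0.12, 0.1]]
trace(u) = 6.30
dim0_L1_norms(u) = [1.71, 6.36, 4.81]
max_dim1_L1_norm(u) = 6.44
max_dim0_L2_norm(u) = 4.11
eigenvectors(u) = [[0.98+0.00j,(0.07-0.17j),(0.07+0.17j)], [(-0.03+0j),(0.7+0j),0.70-0.00j], [-0.18+0.00j,(-0.18+0.67j),-0.18-0.67j]]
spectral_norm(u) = 4.36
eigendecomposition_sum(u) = [[(1.14+0j),(-0.03+0j),0.29+0.00j], [-0.04+0.00j,0j,(-0.01+0j)], [(-0.2+0j),(0.01+0j),-0.05+0.00j]] + [[(-0.03-0.09j), (0.36-0.32j), (-0.23-0.46j)], [0.29-0.23j, 1.61+0.86j, 1.33-1.43j], [0.14+0.34j, -1.22+1.32j, (1.02+1.63j)]] + [[-0.03+0.09j, 0.36+0.32j, (-0.23+0.46j)], [0.29+0.23j, (1.61-0.86j), (1.33+1.43j)], [0.14-0.34j, -1.22-1.32j, (1.02-1.63j)]]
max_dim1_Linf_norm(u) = 3.23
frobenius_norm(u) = 5.42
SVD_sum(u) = [[0.11, 0.63, 0.31], [0.63, 3.65, 1.77], [-0.2, -1.15, -0.56]] + [[-0.01, 0.18, -0.37],[0.03, -0.43, 0.87],[0.10, -1.27, 2.57]] + [[0.99, -0.12, -0.1], [-0.11, 0.01, 0.01], [0.18, -0.02, -0.02]]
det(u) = 13.60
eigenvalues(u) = [(1.09+0j), (2.61+2.39j), (2.61-2.39j)]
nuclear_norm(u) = 8.44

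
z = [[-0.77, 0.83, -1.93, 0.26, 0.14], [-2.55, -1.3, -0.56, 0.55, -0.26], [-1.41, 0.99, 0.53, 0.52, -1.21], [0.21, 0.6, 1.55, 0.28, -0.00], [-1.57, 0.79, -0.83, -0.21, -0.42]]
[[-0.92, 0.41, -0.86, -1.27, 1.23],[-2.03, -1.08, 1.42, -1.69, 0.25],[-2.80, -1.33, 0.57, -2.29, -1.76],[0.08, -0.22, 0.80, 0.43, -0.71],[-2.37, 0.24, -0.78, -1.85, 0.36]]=z@[[0.98,-0.05,-0.19,0.60,-0.33], [-0.42,0.36,-0.45,-0.30,0.13], [0.02,-0.1,0.5,0.34,-0.39], [0.34,-0.98,1.21,-0.17,-0.41], [0.98,0.99,0.12,1.02,1.6]]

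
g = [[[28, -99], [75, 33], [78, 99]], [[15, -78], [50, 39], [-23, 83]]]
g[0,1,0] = 75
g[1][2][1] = 83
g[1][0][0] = 15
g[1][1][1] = 39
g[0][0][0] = 28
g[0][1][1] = 33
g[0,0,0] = 28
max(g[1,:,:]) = 83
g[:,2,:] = [[78, 99], [-23, 83]]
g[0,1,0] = 75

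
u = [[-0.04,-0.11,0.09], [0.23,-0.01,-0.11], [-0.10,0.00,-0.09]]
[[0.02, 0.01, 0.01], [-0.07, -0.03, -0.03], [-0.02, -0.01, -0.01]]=u @ [[-0.14, -0.05, -0.06], [0.14, 0.05, 0.06], [0.36, 0.13, 0.15]]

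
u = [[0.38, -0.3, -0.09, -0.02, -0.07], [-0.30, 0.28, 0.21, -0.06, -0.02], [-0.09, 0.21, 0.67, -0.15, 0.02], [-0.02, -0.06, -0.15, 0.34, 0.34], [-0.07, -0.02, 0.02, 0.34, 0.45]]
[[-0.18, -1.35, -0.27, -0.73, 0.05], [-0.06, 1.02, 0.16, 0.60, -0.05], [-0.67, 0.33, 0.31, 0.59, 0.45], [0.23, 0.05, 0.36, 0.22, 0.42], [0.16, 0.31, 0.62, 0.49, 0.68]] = u@ [[-0.08, -2.33, -0.87, -0.01, -0.77], [0.71, 1.47, -0.65, 2.07, -1.72], [-1.62, -0.83, 0.42, 0.07, 1.26], [-1.49, -2.16, -0.41, -0.51, 0.78], [1.57, 2.05, 1.5, 1.56, 0.67]]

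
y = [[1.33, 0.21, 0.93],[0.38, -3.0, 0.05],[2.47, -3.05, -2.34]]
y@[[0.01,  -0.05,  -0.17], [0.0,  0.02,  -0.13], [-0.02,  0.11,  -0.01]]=[[-0.01, 0.04, -0.26], [0.0, -0.07, 0.32], [0.07, -0.44, -0.0]]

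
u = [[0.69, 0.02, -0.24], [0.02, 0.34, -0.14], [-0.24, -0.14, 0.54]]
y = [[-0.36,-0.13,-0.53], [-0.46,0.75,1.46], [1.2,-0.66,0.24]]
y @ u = [[-0.12, 0.02, -0.18], [-0.65, 0.04, 0.79], [0.76, -0.23, -0.07]]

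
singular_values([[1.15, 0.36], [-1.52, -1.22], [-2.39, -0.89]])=[3.39, 0.53]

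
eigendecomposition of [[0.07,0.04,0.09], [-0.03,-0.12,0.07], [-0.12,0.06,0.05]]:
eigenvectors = [[0.00+0.66j,-0.66j,(0.04+0j)],[(-0.24+0.03j),(-0.24-0.03j),(-0.95+0j)],[(-0.71+0j),-0.71-0.00j,0.32+0.00j]]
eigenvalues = [(0.07+0.11j), (0.07-0.11j), (-0.14+0j)]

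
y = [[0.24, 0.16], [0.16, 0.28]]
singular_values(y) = [0.42, 0.1]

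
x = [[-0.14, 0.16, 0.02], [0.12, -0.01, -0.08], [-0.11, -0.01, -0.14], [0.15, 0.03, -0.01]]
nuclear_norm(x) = 0.58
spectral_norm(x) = 0.27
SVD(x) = [[-0.68, -0.38, -0.61], [0.42, 0.31, -0.51], [-0.36, 0.85, -0.21], [0.47, -0.18, -0.57]] @ diag([0.274360093609061, 0.1716823156725561, 0.13058224044691566]) @ [[0.94, -0.35, -0.01],[-0.18, -0.46, -0.87],[-0.3, -0.82, 0.49]]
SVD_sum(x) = [[-0.18, 0.07, 0.00],[0.11, -0.04, -0.00],[-0.09, 0.03, 0.0],[0.12, -0.05, -0.0]] + [[0.01, 0.03, 0.06], [-0.01, -0.02, -0.05], [-0.03, -0.07, -0.13], [0.01, 0.01, 0.03]] + [[0.02, 0.06, -0.04],[0.02, 0.05, -0.03],[0.01, 0.02, -0.01],[0.02, 0.06, -0.04]]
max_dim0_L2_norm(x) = 0.26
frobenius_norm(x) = 0.35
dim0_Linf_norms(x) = [0.15, 0.16, 0.14]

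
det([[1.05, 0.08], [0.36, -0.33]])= -0.375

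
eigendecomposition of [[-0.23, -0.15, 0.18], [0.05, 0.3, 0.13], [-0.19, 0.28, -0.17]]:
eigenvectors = [[0.72+0.00j, (0.72-0j), -0.07+0.00j], [(-0-0.16j), -0.00+0.16j, 0.87+0.00j], [-0.02+0.68j, (-0.02-0.68j), 0.48+0.00j]]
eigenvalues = [(-0.23+0.2j), (-0.23-0.2j), (0.37+0j)]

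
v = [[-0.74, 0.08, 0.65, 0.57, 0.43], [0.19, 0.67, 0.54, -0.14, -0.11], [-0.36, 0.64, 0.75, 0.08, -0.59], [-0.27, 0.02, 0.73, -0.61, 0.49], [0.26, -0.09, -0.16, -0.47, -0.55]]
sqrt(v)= [[-0.68, -0.1, 0.38, 1.18, -0.71], [0.48, 0.83, 0.24, -0.27, 0.47], [-0.64, 0.26, 0.98, 0.16, -0.89], [-0.65, -0.08, 0.56, 0.66, 0.53], [0.21, -0.13, 0.14, -0.72, 0.42]]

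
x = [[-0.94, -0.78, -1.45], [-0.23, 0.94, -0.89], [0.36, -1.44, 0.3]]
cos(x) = [[0.72, -0.94, -0.78], [0.12, 0.07, 0.27], [-0.02, 0.79, 0.67]]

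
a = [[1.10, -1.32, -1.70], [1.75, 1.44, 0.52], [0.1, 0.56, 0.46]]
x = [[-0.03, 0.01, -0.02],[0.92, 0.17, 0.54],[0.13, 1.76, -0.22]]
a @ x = [[-1.47, -3.21, -0.36], [1.34, 1.18, 0.63], [0.57, 0.91, 0.2]]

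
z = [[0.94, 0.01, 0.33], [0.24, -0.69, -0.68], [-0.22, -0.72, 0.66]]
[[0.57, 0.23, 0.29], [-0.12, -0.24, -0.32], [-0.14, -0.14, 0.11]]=z@[[0.54, 0.19, 0.17], [0.19, 0.27, 0.15], [0.17, 0.15, 0.38]]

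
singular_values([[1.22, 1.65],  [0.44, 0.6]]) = [2.18, 0.0]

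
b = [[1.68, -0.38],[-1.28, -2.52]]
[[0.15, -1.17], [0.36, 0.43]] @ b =[[1.75, 2.89], [0.05, -1.22]]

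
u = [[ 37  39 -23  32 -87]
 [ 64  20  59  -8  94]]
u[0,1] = 39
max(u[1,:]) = 94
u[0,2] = -23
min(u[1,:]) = -8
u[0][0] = 37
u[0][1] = 39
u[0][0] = 37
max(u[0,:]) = 39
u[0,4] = -87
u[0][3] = 32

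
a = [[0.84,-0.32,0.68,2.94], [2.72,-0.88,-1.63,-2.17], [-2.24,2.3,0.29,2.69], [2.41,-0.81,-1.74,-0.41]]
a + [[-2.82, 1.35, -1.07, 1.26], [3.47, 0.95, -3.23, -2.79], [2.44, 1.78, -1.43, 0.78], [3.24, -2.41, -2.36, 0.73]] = [[-1.98, 1.03, -0.39, 4.20], [6.19, 0.07, -4.86, -4.96], [0.20, 4.08, -1.14, 3.47], [5.65, -3.22, -4.10, 0.32]]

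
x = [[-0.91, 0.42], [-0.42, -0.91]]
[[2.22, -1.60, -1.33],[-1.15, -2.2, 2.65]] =x @[[-1.53, 2.37, 0.10], [1.97, 1.32, -2.96]]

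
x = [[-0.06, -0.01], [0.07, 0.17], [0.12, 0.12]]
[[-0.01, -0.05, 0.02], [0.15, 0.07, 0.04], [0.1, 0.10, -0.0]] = x @ [[-0.02, 0.74, -0.43], [0.88, 0.09, 0.41]]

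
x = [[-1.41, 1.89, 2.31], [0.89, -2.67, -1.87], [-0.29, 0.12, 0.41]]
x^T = [[-1.41, 0.89, -0.29], [1.89, -2.67, 0.12], [2.31, -1.87, 0.41]]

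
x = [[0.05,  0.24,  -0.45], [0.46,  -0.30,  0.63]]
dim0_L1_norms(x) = [0.51, 0.54, 1.08]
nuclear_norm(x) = 1.23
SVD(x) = [[-0.48, 0.88], [0.88, 0.48]] @ diag([0.9370782561234621, 0.28807002950777666]) @ [[0.41, -0.4, 0.82], [0.91, 0.24, -0.33]]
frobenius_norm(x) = 0.98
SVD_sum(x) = [[-0.18, 0.18, -0.37],  [0.34, -0.33, 0.68]] + [[0.23, 0.06, -0.08], [0.12, 0.03, -0.05]]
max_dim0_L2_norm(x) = 0.77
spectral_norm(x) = 0.94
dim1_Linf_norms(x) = [0.45, 0.63]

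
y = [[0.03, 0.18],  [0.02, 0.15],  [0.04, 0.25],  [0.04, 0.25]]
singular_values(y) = [0.43, 0.0]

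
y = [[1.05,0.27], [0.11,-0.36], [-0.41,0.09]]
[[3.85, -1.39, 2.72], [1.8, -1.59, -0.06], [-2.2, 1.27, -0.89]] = y@[[4.59, -2.28, 2.36], [-3.59, 3.71, 0.88]]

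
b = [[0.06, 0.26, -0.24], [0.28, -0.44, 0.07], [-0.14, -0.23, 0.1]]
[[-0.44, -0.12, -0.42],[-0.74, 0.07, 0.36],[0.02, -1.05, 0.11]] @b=[[-0.00, 0.03, 0.06], [-0.08, -0.31, 0.22], [-0.31, 0.44, -0.07]]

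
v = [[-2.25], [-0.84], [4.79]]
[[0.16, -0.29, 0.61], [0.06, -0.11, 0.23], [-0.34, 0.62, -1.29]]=v @[[-0.07, 0.13, -0.27]]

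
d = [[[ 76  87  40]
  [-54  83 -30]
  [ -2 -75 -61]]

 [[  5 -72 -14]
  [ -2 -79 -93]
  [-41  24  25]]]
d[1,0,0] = 5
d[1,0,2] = -14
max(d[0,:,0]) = 76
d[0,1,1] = 83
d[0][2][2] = -61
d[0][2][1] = -75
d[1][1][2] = -93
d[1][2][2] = 25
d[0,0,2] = 40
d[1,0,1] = -72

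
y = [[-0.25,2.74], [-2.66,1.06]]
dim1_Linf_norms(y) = [2.74, 2.66]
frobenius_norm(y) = 3.97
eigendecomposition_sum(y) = [[-0.13+1.36j, (1.37-0.21j)], [-1.33+0.21j, (0.53+1.26j)]] + [[(-0.13-1.36j), (1.37+0.21j)], [(-1.33-0.21j), 0.53-1.26j]]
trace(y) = 0.81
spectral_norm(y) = 3.39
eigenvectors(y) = [[(0.71+0j), 0.71-0.00j], [0.17+0.68j, 0.17-0.68j]]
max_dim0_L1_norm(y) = 3.8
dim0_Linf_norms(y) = [2.66, 2.74]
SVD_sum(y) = [[-1.44, 1.78], [-1.57, 1.94]] + [[1.19,  0.96], [-1.09,  -0.88]]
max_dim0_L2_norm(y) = 2.94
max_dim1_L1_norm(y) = 3.72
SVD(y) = [[-0.68, -0.74], [-0.74, 0.68]] @ diag([3.386426273601487, 2.073985798760818]) @ [[0.63, -0.78],[-0.78, -0.63]]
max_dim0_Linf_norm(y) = 2.74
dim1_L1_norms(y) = [2.99, 3.72]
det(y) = 7.02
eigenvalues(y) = [(0.4+2.62j), (0.4-2.62j)]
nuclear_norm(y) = 5.46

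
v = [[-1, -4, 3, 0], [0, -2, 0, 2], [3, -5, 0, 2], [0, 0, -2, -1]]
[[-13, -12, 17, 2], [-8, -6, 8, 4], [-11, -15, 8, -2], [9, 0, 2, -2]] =v @ [[0, 0, -4, -2], [1, 3, -4, 0], [-3, 0, -1, 0], [-3, 0, 0, 2]]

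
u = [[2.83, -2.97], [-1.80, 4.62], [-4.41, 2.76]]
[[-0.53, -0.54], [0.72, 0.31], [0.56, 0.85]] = u@[[-0.04, -0.2],[0.14, -0.01]]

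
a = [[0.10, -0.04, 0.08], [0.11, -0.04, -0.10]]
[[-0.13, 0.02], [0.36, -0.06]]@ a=[[-0.01, 0.00, -0.01], [0.03, -0.01, 0.03]]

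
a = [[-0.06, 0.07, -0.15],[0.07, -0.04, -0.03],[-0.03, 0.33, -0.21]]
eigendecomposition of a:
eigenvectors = [[0.60+0.00j, (0.05-0.63j), 0.05+0.63j], [-0.08+0.00j, -0.36-0.27j, (-0.36+0.27j)], [0.79+0.00j, -0.64+0.00j, -0.64-0.00j]]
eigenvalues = [(-0.27+0j), (-0.02+0.11j), (-0.02-0.11j)]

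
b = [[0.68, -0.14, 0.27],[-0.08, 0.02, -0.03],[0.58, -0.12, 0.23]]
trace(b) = 0.93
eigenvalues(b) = [0.93, 0.0, 0.0]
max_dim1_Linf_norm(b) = 0.68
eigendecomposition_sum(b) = [[0.68, -0.14, 0.27], [-0.08, 0.02, -0.03], [0.58, -0.12, 0.23]] + [[0.00, -0.0, -0.00], [0.0, -0.00, -0.00], [-0.0, 0.0, 0.0]] + [[-0.0, 0.0, 0.0], [-0.0, 0.00, 0.0], [-0.0, 0.00, 0.0]]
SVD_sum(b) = [[0.68, -0.14, 0.27], [-0.08, 0.02, -0.03], [0.58, -0.12, 0.23]] + [[0.00, 0.0, 0.00],[0.0, 0.0, 0.0],[-0.00, -0.0, -0.0]] + [[-0.00, -0.00, 0.00],[0.0, 0.00, -0.00],[0.0, 0.00, -0.0]]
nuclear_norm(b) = 0.99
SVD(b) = [[-0.76, -0.15, -0.64], [0.09, -0.99, 0.13], [-0.65, 0.04, 0.76]] @ diag([0.9829977623627468, 0.003924180147801494, 1.5665581236876163e-17]) @ [[-0.91, 0.19, -0.36], [-0.01, -0.89, -0.45], [0.41, 0.41, -0.82]]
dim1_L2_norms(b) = [0.74, 0.09, 0.64]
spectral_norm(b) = 0.98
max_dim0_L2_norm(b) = 0.9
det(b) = 0.00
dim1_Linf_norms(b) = [0.68, 0.08, 0.58]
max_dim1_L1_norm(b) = 1.09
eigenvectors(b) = [[-0.76,0.41,0.2],[0.09,0.41,0.98],[-0.65,-0.82,0.0]]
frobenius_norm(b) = 0.98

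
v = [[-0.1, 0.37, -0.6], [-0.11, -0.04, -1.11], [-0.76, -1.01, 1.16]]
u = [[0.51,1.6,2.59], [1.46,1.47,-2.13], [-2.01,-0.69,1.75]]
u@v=[[-2.20, -2.49, 0.92],[1.31, 2.63, -4.98],[-1.05, -2.48, 4.00]]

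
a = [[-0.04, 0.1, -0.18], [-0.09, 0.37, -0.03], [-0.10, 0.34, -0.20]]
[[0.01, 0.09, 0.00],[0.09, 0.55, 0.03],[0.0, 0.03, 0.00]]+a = [[-0.03, 0.19, -0.18], [0.0, 0.92, 0.00], [-0.10, 0.37, -0.2]]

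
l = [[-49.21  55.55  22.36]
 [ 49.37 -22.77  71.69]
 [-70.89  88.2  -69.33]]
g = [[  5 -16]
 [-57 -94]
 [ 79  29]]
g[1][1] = -94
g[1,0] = -57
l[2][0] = -70.89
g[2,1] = 29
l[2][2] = -69.33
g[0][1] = -16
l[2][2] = -69.33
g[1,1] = -94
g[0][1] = -16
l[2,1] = 88.2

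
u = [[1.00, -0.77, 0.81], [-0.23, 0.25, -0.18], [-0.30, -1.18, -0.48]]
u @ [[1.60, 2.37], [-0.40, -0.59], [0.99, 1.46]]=[[2.71, 4.01],  [-0.65, -0.96],  [-0.48, -0.72]]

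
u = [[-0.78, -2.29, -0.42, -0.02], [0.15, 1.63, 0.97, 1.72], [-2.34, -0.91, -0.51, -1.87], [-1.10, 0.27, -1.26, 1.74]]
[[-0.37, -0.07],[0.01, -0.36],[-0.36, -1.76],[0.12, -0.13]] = u @ [[0.16,0.81], [0.15,-0.16], [-0.23,-0.46], [-0.02,0.13]]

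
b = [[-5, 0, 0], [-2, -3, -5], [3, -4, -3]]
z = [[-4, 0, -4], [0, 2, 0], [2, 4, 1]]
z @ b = [[8, 16, 12], [-4, -6, -10], [-15, -16, -23]]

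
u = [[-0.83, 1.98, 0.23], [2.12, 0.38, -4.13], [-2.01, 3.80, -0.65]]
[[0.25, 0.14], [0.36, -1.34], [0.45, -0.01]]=u @ [[0.12, -0.07], [0.18, 0.01], [-0.01, 0.29]]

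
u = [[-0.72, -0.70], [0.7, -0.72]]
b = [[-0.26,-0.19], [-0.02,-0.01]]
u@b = [[0.20, 0.14], [-0.17, -0.13]]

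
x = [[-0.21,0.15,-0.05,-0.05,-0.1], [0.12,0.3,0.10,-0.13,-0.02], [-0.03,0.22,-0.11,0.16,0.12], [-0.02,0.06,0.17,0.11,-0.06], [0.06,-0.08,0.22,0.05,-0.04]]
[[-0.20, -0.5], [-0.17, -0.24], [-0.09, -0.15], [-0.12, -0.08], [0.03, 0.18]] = x@ [[-0.09, 0.99], [-0.69, -1.11], [0.24, 0.27], [-0.4, 0.22], [1.27, 0.98]]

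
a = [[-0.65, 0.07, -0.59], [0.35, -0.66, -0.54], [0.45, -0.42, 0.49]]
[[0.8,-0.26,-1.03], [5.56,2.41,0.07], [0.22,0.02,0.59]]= a @ [[2.73, 2.7, 1.39], [-3.11, -0.13, 0.41], [-4.73, -2.55, 0.27]]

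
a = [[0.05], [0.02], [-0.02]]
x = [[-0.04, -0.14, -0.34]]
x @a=[[0.00]]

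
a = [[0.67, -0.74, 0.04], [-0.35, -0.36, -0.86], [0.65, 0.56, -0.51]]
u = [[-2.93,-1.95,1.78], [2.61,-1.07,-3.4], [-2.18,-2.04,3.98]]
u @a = [[-0.12, 3.87, 0.65],[-0.09, -3.45, 2.76],[1.84, 4.58, -0.36]]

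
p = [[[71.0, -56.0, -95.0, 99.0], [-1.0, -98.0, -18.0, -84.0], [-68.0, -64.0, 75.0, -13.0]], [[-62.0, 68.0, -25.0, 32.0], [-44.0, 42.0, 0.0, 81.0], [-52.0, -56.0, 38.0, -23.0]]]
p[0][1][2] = -18.0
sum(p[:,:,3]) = 92.0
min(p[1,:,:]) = -62.0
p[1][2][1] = -56.0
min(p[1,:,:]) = -62.0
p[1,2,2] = 38.0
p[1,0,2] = -25.0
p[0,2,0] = -68.0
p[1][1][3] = 81.0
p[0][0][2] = -95.0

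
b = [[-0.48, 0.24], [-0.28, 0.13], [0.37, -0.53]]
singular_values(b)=[0.87, 0.22]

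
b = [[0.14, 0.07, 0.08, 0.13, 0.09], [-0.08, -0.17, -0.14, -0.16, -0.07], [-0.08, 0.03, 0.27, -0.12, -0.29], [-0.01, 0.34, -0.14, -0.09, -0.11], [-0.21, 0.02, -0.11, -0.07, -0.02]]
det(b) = 0.000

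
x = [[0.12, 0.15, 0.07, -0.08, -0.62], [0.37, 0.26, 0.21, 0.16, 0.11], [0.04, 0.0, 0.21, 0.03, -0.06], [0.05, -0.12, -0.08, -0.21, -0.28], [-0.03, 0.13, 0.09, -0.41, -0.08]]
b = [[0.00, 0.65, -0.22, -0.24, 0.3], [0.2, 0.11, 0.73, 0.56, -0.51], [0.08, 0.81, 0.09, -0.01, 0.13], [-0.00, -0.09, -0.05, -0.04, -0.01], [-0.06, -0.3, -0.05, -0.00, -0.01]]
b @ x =[[0.21, 0.24, 0.14, 0.02, 0.13], [0.14, -0.07, 0.1, 0.12, -0.27], [0.31, 0.24, 0.21, 0.07, 0.03], [-0.04, -0.02, -0.03, -0.0, 0.01], [-0.12, -0.09, -0.08, -0.04, 0.01]]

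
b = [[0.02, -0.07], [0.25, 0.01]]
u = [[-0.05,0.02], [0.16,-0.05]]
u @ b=[[0.0,  0.00], [-0.01,  -0.01]]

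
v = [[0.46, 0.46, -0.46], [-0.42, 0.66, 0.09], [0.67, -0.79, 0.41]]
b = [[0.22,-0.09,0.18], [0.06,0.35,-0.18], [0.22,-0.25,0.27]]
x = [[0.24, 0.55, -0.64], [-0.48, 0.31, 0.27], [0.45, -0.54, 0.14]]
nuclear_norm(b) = 0.88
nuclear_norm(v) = 2.42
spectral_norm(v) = 1.34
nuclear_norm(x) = 1.91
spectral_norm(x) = 0.98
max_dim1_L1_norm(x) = 1.43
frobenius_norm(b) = 0.66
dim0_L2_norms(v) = [0.91, 1.13, 0.62]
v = x + b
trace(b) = 0.84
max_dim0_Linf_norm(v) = 0.79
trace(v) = 1.53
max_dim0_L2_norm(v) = 1.13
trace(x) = 0.69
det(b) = -0.00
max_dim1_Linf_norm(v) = 0.79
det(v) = 0.31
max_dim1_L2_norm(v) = 1.11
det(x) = 0.07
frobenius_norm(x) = 1.30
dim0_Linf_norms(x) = [0.48, 0.55, 0.64]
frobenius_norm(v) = 1.58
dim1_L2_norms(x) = [0.88, 0.63, 0.72]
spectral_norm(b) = 0.59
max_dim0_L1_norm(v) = 1.91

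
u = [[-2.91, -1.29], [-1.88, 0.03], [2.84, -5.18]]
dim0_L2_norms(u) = [4.48, 5.34]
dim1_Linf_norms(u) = [2.91, 1.88, 5.18]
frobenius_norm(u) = 6.97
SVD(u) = [[0.10,0.89], [0.18,0.43], [-0.98,0.17]] @ diag([6.006273934520059, 3.534143944932767]) @ [[-0.57, 0.82], [-0.82, -0.57]]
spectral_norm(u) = 6.01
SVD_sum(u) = [[-0.33, 0.48], [-0.62, 0.90], [3.33, -4.84]] + [[-2.58,-1.77], [-1.26,-0.87], [-0.49,-0.34]]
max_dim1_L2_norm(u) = 5.91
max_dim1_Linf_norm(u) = 5.18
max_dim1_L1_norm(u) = 8.02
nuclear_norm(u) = 9.54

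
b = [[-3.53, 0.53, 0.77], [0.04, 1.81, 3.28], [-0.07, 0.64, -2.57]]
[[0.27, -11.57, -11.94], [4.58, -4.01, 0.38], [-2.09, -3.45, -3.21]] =b @[[0.25, 2.91, 3.36], [0.73, -3.15, -1.35], [0.99, 0.48, 0.82]]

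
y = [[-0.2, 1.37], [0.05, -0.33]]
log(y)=[[-3.57+1.19j,(-12.04-7.98j)], [(-0.44-0.29j),(-2.42+1.95j)]]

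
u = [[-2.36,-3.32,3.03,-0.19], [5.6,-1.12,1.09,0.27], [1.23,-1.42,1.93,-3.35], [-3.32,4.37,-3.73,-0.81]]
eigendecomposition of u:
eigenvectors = [[(0.21+0.4j),0.21-0.40j,0.01+0.00j,-0.19+0.00j], [(0.33-0.44j),(0.33+0.44j),0.66+0.00j,(-0.41+0j)], [(-0.15-0.33j),-0.15+0.33j,0.74+0.00j,-0.78+0.00j], [(-0.61+0j),-0.61-0.00j,0.10+0.00j,0.43+0.00j]]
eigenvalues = [(-2.95+3.28j), (-2.95-3.28j), (0.22+0j), (3.33+0j)]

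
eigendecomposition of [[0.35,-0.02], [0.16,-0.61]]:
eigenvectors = [[0.99, 0.02], [0.16, 1.0]]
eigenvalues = [0.35, -0.61]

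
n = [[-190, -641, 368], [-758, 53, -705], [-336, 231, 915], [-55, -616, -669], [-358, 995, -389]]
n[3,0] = -55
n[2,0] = -336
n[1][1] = 53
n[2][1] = 231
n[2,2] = 915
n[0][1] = -641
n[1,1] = 53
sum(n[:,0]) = -1697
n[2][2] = 915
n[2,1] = 231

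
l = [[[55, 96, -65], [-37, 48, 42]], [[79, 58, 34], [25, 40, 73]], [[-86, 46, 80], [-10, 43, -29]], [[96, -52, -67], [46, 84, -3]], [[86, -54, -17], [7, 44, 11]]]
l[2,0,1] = 46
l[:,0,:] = [[55, 96, -65], [79, 58, 34], [-86, 46, 80], [96, -52, -67], [86, -54, -17]]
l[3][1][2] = -3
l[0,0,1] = 96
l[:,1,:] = [[-37, 48, 42], [25, 40, 73], [-10, 43, -29], [46, 84, -3], [7, 44, 11]]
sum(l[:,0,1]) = 94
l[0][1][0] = -37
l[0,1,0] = -37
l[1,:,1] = [58, 40]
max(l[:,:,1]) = 96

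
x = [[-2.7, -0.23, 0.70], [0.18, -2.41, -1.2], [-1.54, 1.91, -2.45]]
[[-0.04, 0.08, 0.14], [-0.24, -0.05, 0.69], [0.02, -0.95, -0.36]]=x@[[0.02, 0.05, -0.04], [0.08, -0.11, -0.27], [0.04, 0.27, -0.04]]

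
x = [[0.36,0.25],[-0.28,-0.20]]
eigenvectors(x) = [[0.80,  -0.56], [-0.60,  0.83]]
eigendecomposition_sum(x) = [[0.35, 0.23], [-0.26, -0.18]] + [[0.01, 0.02], [-0.02, -0.02]]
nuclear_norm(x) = 0.56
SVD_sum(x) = [[0.36, 0.25], [-0.28, -0.20]] + [[0.00,  -0.00], [0.0,  -0.00]]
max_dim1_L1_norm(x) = 0.61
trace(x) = 0.16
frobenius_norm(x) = 0.56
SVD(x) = [[-0.79, 0.62], [0.62, 0.79]] @ diag([0.5572137085695271, 0.0035892871428708944]) @ [[-0.82, -0.57], [0.57, -0.82]]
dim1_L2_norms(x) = [0.44, 0.34]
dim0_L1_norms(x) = [0.64, 0.45]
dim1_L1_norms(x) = [0.61, 0.48]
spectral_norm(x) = 0.56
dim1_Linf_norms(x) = [0.36, 0.28]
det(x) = -0.00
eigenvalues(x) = [0.17, -0.01]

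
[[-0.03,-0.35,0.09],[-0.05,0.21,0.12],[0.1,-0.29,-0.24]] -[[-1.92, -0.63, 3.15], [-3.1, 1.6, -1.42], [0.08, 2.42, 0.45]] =[[1.89, 0.28, -3.06], [3.05, -1.39, 1.54], [0.02, -2.71, -0.69]]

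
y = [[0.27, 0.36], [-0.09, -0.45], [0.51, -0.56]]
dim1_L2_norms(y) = [0.45, 0.46, 0.76]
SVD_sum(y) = [[-0.09, 0.22], [0.14, -0.36], [0.27, -0.66]] + [[0.36, 0.14],[-0.23, -0.09],[0.24, 0.10]]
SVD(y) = [[0.28, 0.73], [-0.46, -0.48], [-0.85, 0.49]] @ diag([0.8400572928473858, 0.5301921771715624]) @ [[-0.38, 0.93], [0.93, 0.38]]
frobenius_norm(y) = 0.99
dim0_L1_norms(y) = [0.87, 1.37]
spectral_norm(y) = 0.84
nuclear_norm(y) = 1.37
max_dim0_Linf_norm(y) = 0.56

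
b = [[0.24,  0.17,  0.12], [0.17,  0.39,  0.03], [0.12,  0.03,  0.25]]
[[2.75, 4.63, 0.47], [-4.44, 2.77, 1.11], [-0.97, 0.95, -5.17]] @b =[[1.50,  2.29,  0.59], [-0.46,  0.36,  -0.17], [-0.69,  0.05,  -1.38]]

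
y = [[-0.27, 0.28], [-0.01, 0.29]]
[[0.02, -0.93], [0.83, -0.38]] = y@[[3.03, 2.15], [2.98, -1.25]]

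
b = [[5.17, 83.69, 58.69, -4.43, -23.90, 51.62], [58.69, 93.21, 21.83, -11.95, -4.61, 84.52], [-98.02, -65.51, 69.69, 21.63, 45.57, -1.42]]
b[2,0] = -98.02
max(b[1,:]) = 93.21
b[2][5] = -1.42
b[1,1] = 93.21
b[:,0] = [5.17, 58.69, -98.02]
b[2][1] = -65.51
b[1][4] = -4.61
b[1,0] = 58.69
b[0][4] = -23.9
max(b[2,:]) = 69.69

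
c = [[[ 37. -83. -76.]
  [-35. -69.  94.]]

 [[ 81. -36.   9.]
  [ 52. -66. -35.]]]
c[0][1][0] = -35.0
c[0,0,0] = 37.0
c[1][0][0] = 81.0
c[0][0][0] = 37.0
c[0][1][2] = 94.0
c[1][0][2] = 9.0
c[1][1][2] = -35.0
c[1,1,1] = -66.0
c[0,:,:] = [[37.0, -83.0, -76.0], [-35.0, -69.0, 94.0]]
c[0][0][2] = -76.0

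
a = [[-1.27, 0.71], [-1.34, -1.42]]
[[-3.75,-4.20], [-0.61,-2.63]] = a @ [[2.09, 2.84], [-1.54, -0.83]]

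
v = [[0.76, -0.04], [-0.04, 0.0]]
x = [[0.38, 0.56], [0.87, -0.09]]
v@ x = [[0.25, 0.43], [-0.02, -0.02]]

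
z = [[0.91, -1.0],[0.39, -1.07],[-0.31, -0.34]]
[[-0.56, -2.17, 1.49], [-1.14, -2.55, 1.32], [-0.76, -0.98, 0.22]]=z@[[0.92, 0.4, 0.46], [1.40, 2.53, -1.07]]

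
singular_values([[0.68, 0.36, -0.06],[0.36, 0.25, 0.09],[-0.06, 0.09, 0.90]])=[0.92, 0.88, 0.03]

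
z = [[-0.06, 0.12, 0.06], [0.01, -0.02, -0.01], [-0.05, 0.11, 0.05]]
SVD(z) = [[-0.74, 0.65, -0.16], [0.12, -0.11, -0.99], [-0.66, -0.75, -0.00]] @ diag([0.19819475637150222, 0.004340339484521063, 2.0497461608030843e-20]) @ [[0.4,  -0.83,  -0.40], [-0.59,  -0.56,  0.59], [0.71,  0.0,  0.71]]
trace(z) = -0.03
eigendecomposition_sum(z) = [[-0.07, 0.11, 0.07],[0.01, -0.02, -0.01],[-0.06, 0.1, 0.06]] + [[0.01, 0.01, -0.01], [-0.00, -0.0, 0.00], [0.01, 0.01, -0.01]] + [[-0.0, -0.0, 0.00], [-0.0, -0.0, 0.00], [-0.0, -0.0, 0.0]]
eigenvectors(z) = [[0.74, 0.62, 0.71],[-0.12, -0.1, 0.00],[0.66, 0.78, 0.71]]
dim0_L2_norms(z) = [0.08, 0.16, 0.08]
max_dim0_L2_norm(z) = 0.16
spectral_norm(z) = 0.20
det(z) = 0.00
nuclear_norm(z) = 0.20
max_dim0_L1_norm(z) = 0.25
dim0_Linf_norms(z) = [0.06, 0.12, 0.06]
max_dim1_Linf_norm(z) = 0.12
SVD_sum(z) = [[-0.06, 0.12, 0.06], [0.01, -0.02, -0.01], [-0.05, 0.11, 0.05]] + [[-0.00, -0.0, 0.0], [0.00, 0.00, -0.00], [0.00, 0.00, -0.0]] + [[-0.0, -0.0, -0.0], [-0.00, -0.0, -0.00], [-0.00, -0.0, -0.0]]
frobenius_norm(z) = 0.20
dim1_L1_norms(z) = [0.24, 0.04, 0.21]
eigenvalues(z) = [-0.03, -0.0, -0.0]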